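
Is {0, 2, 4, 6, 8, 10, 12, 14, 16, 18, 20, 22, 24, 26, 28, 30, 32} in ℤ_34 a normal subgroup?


H = {0, 2, 4, 6, 8, 10, 12, 14, 16, 18, 20, 22, 24, 26, 28, 30, 32} in ℤ_34
ℤ_34 is abelian; every subgroup of an abelian group is normal

Yes, normal subgroup


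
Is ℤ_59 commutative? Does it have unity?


ℤ_59 is a commutative ring with unity 1; 59 is prime, so ℤ_59 is a field (hence an integral domain)
Commutative: Yes
Integral domain: Yes
Has unity: Yes

ℤ_59: Commutative=Yes, Unity=Yes


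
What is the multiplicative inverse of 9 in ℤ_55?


Use the extended Euclidean algorithm to write 1 = 9·s + 55·t; then s mod 55 is the inverse.
Euclidean algorithm:
  9 = 0·55 + 9
  55 = 6·9 + 1
  9 = 9·1 + 0
gcd(9,55) = 1
Back-substitution gives: 9·(-6) + 55·(1) = 1
So 9⁻¹ ≡ -6 ≡ 49 (mod 55)
Check: 9 × 49 = 441 ≡ 1 (mod 55) ✓

9⁻¹ ≡ 49 (mod 55)


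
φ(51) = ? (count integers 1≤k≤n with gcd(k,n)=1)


Factor n: 51 = 3 × 17
φ(n) = n · ∏(1 - 1/p) over distinct primes p | n
φ(51) = 51 · (1 - 1/3) · (1 - 1/17) = 32

φ(51) = 32


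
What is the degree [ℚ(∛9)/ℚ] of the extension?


∛9 has minimal polynomial x³ - 9 (irreducible over ℚ since 9 is not a perfect cube)

[ℚ(∛9)/ℚ] = 3


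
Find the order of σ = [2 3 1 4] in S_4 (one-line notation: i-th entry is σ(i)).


Cycle decomposition: (1 2 3)
Cycle lengths: 3
Order = lcm(3) = 3

ord(σ) = 3


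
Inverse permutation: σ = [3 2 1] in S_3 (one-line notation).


To find σ⁻¹, swap domain and range:
σ(1) = 3 → σ⁻¹(3) = 1
σ(2) = 2 → σ⁻¹(2) = 2
σ(3) = 1 → σ⁻¹(1) = 3

σ⁻¹ = [3 2 1]


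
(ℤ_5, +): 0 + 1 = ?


Operation: addition mod 5
0 + 1 = (a + b) mod 5 with a = 0, b = 1

0 + 1 = 1


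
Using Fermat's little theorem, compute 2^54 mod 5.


Fermat's little theorem: if p is prime and gcd(a,p)=1, then a^(p-1) ≡ 1 (mod p)
p = 5 is prime, gcd(2,5) = 1
Reduce exponent: 54 mod 4 = 2
So 2^54 ≡ 2^2 (mod 5)
2^2 mod 5 = 4

2^54 ≡ 4 (mod 5)


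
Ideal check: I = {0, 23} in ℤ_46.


Check ideal conditions for I = {0, 23} in ℤ_46:
(1) I is an additive subgroup? Yes
(2) For r ∈ ℤ_46 and a ∈ I: r·a ∈ I? Yes

Yes, I is an ideal of ℤ_46


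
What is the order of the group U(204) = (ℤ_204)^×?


U(n) is the group of units mod n; |U(n)| = φ(n)
|U(204)| = φ(204) = 64

|U(204) = (ℤ_204)^×| = 64


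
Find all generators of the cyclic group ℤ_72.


g generates ℤ_n iff gcd(g,n) = 1
Prime factors of 72: 2, 3
Generators are g ∈ {1,...,71} not divisible by any of these primes.
Generators: {1, 5, 7, 11, 13, 17, 19, 23, 25, 29, 31, 35, 37, 41, 43, 47, 49, 53, 55, 59, 61, 65, 67, 71}
Number of generators = φ(72) = 24

Generators of ℤ_72 = {1, 5, 7, 11, 13, 17, 19, 23, 25, 29, 31, 35, 37, 41, 43, 47, 49, 53, 55, 59, 61, 65, 67, 71}


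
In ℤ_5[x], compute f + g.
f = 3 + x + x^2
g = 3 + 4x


Add coefficients mod 5:
x^0: 3 + 3 = 1 (mod 5)
x^1: 1 + 4 = 0 (mod 5)
x^2: 1 + 0 = 1 (mod 5)
Result: 1 + x^2

f + g = 1 + x^2


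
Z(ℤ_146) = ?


Z(G) = {g ∈ G | gx = xg for all x ∈ G}
ℤ_146 is abelian, so Z(G) = G

Z(ℤ_146) = ℤ_146


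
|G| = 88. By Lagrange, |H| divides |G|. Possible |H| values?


Lagrange's theorem: |H| divides |G|
|G| = 88
Divisors of 88: 1, 2, 4, 8, 11, 22, 44, 88

Possible subgroup orders: {1, 2, 4, 8, 11, 22, 44, 88}


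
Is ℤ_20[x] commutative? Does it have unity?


ℤ_20 has zero divisors (2·10 ≡ 0), and these lift to constant zero divisors in ℤ_20[x]; so not an integral domain
Commutative: Yes
Integral domain: No
Has unity: Yes

ℤ_20[x]: Commutative=Yes, Unity=Yes


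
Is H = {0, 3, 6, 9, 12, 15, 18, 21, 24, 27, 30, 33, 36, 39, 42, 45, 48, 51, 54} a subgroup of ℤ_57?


Subgroup test for H = {0, 3, 6, 9, 12, 15, 18, 21, 24, 27, 30, 33, 36, 39, 42, 45, 48, 51, 54} in (ℤ_57, +):
(1) 0 ∈ H? Yes
(2) Closure: for all a,b ∈ H, (a+b) mod 57 ∈ H? Yes
(3) Inverses: for all a ∈ H, -a mod 57 ∈ H? Yes

Yes, H is a subgroup of ℤ_57


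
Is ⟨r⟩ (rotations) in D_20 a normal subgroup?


H = ⟨r⟩ (rotations) in D_20
The rotation subgroup ⟨r⟩ has index 2 in D_20, so it is normal

Yes, normal subgroup


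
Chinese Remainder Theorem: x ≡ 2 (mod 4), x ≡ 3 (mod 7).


m₁ = 4, m₂ = 7, gcd = 1, so CRT applies. M = m₁·m₂ = 28
Let M₁ = M/m₁ = 7, M₂ = M/m₂ = 4
Find y₁ ≡ M₁⁻¹ (mod m₁): 7⁻¹ ≡ 3 (mod 4)
Find y₂ ≡ M₂⁻¹ (mod m₂): 4⁻¹ ≡ 2 (mod 7)
x = a₁·M₁·y₁ + a₂·M₂·y₂ = 2·7·3 + 3·4·2 = 66
Reduce mod 28: x ≡ 10
Check: 10 mod 4 = 2 ✓, 10 mod 7 = 3 ✓

x ≡ 10 (mod 28)


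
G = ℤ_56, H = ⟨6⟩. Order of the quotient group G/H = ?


|⟨6⟩| = n / gcd(6, 56) = 56 / 2 = 28
H is normal (ℤ_56 is abelian).
|G/H| = |G| / |H| = 56 / 28 = 2

|G/H| = 2


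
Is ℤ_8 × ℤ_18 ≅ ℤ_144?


Comparing ℤ_8 × ℤ_18 and ℤ_144:
gcd(8,18) = 2 ≠ 1. Max element order in ℤ_8×ℤ_18 is lcm(8,18) = 72 < 144, so it has no element of order 144

No, ℤ_8 × ℤ_18 ≇ ℤ_144


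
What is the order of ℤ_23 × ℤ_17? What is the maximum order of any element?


|ℤ_23 × ℤ_17| = 23 × 17 = 391
Max element order = lcm(23,17) = 391
Cyclic? Yes (gcd=1)

|ℤ_23×ℤ_17| = 391, max element order = 391


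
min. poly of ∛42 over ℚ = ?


∛42 satisfies x³ - 42 = 0, irreducible over ℚ (no rational root; 42 is not a perfect cube)

Minimal polynomial: x³ - 42


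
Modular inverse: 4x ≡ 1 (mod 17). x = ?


Use the extended Euclidean algorithm to write 1 = 4·s + 17·t; then s mod 17 is the inverse.
Euclidean algorithm:
  4 = 0·17 + 4
  17 = 4·4 + 1
  4 = 4·1 + 0
gcd(4,17) = 1
Back-substitution gives: 4·(-4) + 17·(1) = 1
So 4⁻¹ ≡ -4 ≡ 13 (mod 17)
Check: 4 × 13 = 52 ≡ 1 (mod 17) ✓

4⁻¹ ≡ 13 (mod 17)


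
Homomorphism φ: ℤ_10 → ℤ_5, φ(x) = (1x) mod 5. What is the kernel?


Kernel = preimage of identity
ker(φ) = {x ∈ ℤ_10 : 1x ≡ 0 (mod 5)}. Since 5 | 10, φ is well-defined. The kernel is the cyclic subgroup ⟨5⟩ of ℤ_10 (order 2), i.e. {0, 5}

ker(φ) = {0, 5}


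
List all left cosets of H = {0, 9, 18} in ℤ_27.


H = {0, 9, 18}, |H| = 3
Number of cosets = |G|/|H| = 27/3 = 9
0 + H = {0, 9, 18}
1 + H = {1, 10, 19}
2 + H = {2, 11, 20}
3 + H = {3, 12, 21}
4 + H = {4, 13, 22}
5 + H = {5, 14, 23}
6 + H = {6, 15, 24}
7 + H = {7, 16, 25}
8 + H = {8, 17, 26}

Cosets: 0+H={0,9,18}; 1+H={1,10,19}; 2+H={2,11,20}; 3+H={3,12,21}; 4+H={4,13,22}; 5+H={5,14,23}; 6+H={6,15,24}; 7+H={7,16,25}; 8+H={8,17,26}


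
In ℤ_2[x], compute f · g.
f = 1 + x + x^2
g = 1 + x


Expand and collect like terms; reduce coefficients mod 2:
x^0: 1·1 = 1 ≡ 1 (mod 2)
x^1: 1·1 + 1·1 = 2 ≡ 0 (mod 2)
x^2: 1·1 + 1·1 = 2 ≡ 0 (mod 2)
x^3: 1·1 = 1 ≡ 1 (mod 2)
Result: 1 + x^3

f · g = 1 + x^3


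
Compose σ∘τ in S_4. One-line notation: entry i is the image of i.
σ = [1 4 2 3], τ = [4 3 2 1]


σ∘τ: apply τ first, then σ
1 →τ 4 →σ 3
2 →τ 3 →σ 2
3 →τ 2 →σ 4
4 →τ 1 →σ 1

σ∘τ = [3 2 4 1]


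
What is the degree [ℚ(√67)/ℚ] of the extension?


√67 has minimal polynomial x² - 67 (irreducible over ℚ since 67 is squarefree)

[ℚ(√67)/ℚ] = 2


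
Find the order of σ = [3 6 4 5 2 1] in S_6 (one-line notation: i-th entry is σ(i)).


Cycle decomposition: (1 3 4 5 2 6)
Cycle lengths: 6
Order = lcm(6) = 6

ord(σ) = 6


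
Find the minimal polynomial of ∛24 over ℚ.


∛24 satisfies x³ - 24 = 0, irreducible over ℚ (no rational root; 24 is not a perfect cube)

Minimal polynomial: x³ - 24


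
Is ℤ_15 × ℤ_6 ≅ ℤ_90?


Comparing ℤ_15 × ℤ_6 and ℤ_90:
gcd(15,6) = 3 ≠ 1. Max element order in ℤ_15×ℤ_6 is lcm(15,6) = 30 < 90, so it has no element of order 90

No, ℤ_15 × ℤ_6 ≇ ℤ_90


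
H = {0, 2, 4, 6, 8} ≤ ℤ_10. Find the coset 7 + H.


7 + H = {7 + h (mod 10) : h ∈ H}
7+0=7, 7+2=9, 7+4=1, 7+6=3, 7+8=5
7 + H = {1, 3, 5, 7, 9} = 1 + H

7 + H = {1, 3, 5, 7, 9}


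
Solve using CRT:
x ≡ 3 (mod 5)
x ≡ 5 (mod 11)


m₁ = 5, m₂ = 11, gcd = 1, so CRT applies. M = m₁·m₂ = 55
Let M₁ = M/m₁ = 11, M₂ = M/m₂ = 5
Find y₁ ≡ M₁⁻¹ (mod m₁): 11⁻¹ ≡ 1 (mod 5)
Find y₂ ≡ M₂⁻¹ (mod m₂): 5⁻¹ ≡ 9 (mod 11)
x = a₁·M₁·y₁ + a₂·M₂·y₂ = 3·11·1 + 5·5·9 = 258
Reduce mod 55: x ≡ 38
Check: 38 mod 5 = 3 ✓, 38 mod 11 = 5 ✓

x ≡ 38 (mod 55)


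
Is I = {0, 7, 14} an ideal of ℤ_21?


Check ideal conditions for I = {0, 7, 14} in ℤ_21:
(1) I is an additive subgroup? Yes
(2) For r ∈ ℤ_21 and a ∈ I: r·a ∈ I? Yes

Yes, I is an ideal of ℤ_21


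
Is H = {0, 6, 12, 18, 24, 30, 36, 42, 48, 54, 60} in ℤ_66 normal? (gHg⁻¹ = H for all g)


H = {0, 6, 12, 18, 24, 30, 36, 42, 48, 54, 60} in ℤ_66
ℤ_66 is abelian; every subgroup of an abelian group is normal

Yes, normal subgroup


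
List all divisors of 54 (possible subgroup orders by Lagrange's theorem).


Lagrange's theorem: |H| divides |G|
|G| = 54
Divisors of 54: 1, 2, 3, 6, 9, 18, 27, 54

Possible subgroup orders: {1, 2, 3, 6, 9, 18, 27, 54}


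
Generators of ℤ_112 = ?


g generates ℤ_n iff gcd(g,n) = 1
Prime factors of 112: 2, 7
Generators are g ∈ {1,...,111} not divisible by any of these primes.
Generators: {1, 3, 5, 9, 11, 13, 15, 17, 19, 23, 25, 27, 29, 31, 33, 37, 39, 41, 43, 45, 47, 51, 53, 55, 57, 59, 61, 65, 67, 69, 71, 73, 75, 79, 81, 83, 85, 87, 89, 93, 95, 97, 99, 101, 103, 107, 109, 111}
Number of generators = φ(112) = 48

Generators of ℤ_112 = {1, 3, 5, 9, 11, 13, 15, 17, 19, 23, 25, 27, 29, 31, 33, 37, 39, 41, 43, 45, 47, 51, 53, 55, 57, 59, 61, 65, 67, 69, 71, 73, 75, 79, 81, 83, 85, 87, 89, 93, 95, 97, 99, 101, 103, 107, 109, 111}


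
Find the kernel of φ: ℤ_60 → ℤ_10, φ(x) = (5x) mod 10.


Kernel = preimage of identity
ker(φ) = {x ∈ ℤ_60 : 5x ≡ 0 (mod 10)}. Since 10 | 60, φ is well-defined. The kernel is the cyclic subgroup ⟨2⟩ of ℤ_60 (order 30), i.e. {0, 2, 4, 6, 8, 10, 12, 14, 16, 18, 20, 22, 24, 26, 28, 30, 32, 34, 36, 38, 40, 42, 44, 46, 48, 50, 52, 54, 56, 58}

ker(φ) = {0, 2, 4, 6, 8, 10, 12, 14, 16, 18, 20, 22, 24, 26, 28, 30, 32, 34, 36, 38, 40, 42, 44, 46, 48, 50, 52, 54, 56, 58}


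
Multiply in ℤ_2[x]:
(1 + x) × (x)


Expand and collect like terms; reduce coefficients mod 2:
x^0: 1·0 = 0 ≡ 0 (mod 2)
x^1: 1·1 + 1·0 = 1 ≡ 1 (mod 2)
x^2: 1·1 = 1 ≡ 1 (mod 2)
Result: x + x^2

f · g = x + x^2


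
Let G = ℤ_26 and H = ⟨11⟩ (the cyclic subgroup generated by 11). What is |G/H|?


|⟨11⟩| = n / gcd(11, 26) = 26 / 1 = 26
H is normal (ℤ_26 is abelian).
|G/H| = |G| / |H| = 26 / 26 = 1

|G/H| = 1


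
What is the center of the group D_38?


Z(G) = {g ∈ G | gx = xg for all x ∈ G}
For even n, Z(D_n) = {e, r^(n/2)}: the 180° rotation r^19 commutes with every reflection and rotation

Z(D_38) = {e, r^19}


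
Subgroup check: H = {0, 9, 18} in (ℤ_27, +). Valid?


Subgroup test for H = {0, 9, 18} in (ℤ_27, +):
(1) 0 ∈ H? Yes
(2) Closure: for all a,b ∈ H, (a+b) mod 27 ∈ H? Yes
(3) Inverses: for all a ∈ H, -a mod 27 ∈ H? Yes

Yes, H is a subgroup of ℤ_27


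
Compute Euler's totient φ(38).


Factor n: 38 = 2 × 19
φ(n) = n · ∏(1 - 1/p) over distinct primes p | n
φ(38) = 38 · (1 - 1/2) · (1 - 1/19) = 18

φ(38) = 18


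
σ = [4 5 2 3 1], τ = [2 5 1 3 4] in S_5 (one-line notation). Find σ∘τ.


σ∘τ: apply τ first, then σ
1 →τ 2 →σ 5
2 →τ 5 →σ 1
3 →τ 1 →σ 4
4 →τ 3 →σ 2
5 →τ 4 →σ 3

σ∘τ = [5 1 4 2 3]


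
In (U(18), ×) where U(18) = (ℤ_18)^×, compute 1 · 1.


Operation: multiplication mod 18
1 · 1 = (a × b) mod 18 with a = 1, b = 1

1 · 1 = 1


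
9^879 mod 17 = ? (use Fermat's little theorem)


Fermat's little theorem: if p is prime and gcd(a,p)=1, then a^(p-1) ≡ 1 (mod p)
p = 17 is prime, gcd(9,17) = 1
Reduce exponent: 879 mod 16 = 15
So 9^879 ≡ 9^15 (mod 17)
9^15 mod 17 = 2

9^879 ≡ 2 (mod 17)


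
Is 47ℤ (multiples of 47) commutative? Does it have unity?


47ℤ is a commutative ring under +,× but has no multiplicative identity (1 ∉ 47ℤ); it has no zero divisors, but without unity it is not an integral domain
Commutative: Yes
Integral domain: No
Has unity: No

47ℤ (multiples of 47): Commutative=Yes, Unity=No


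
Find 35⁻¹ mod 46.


Use the extended Euclidean algorithm to write 1 = 35·s + 46·t; then s mod 46 is the inverse.
Euclidean algorithm:
  35 = 0·46 + 35
  46 = 1·35 + 11
  35 = 3·11 + 2
  11 = 5·2 + 1
  2 = 2·1 + 0
gcd(35,46) = 1
Back-substitution gives: 35·(-21) + 46·(16) = 1
So 35⁻¹ ≡ -21 ≡ 25 (mod 46)
Check: 35 × 25 = 875 ≡ 1 (mod 46) ✓

35⁻¹ ≡ 25 (mod 46)


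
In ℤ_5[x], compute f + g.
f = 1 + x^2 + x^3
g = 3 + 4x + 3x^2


Add coefficients mod 5:
x^0: 1 + 3 = 4 (mod 5)
x^1: 0 + 4 = 4 (mod 5)
x^2: 1 + 3 = 4 (mod 5)
x^3: 1 + 0 = 1 (mod 5)
Result: 4 + 4x + 4x^2 + x^3

f + g = 4 + 4x + 4x^2 + x^3


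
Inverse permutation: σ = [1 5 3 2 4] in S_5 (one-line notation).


To find σ⁻¹, swap domain and range:
σ(1) = 1 → σ⁻¹(1) = 1
σ(2) = 5 → σ⁻¹(5) = 2
σ(3) = 3 → σ⁻¹(3) = 3
σ(4) = 2 → σ⁻¹(2) = 4
σ(5) = 4 → σ⁻¹(4) = 5

σ⁻¹ = [1 4 3 5 2]


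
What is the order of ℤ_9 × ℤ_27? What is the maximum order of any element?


|ℤ_9 × ℤ_27| = 9 × 27 = 243
Max element order = lcm(9,27) = 27
Cyclic? No (gcd=9)

|ℤ_9×ℤ_27| = 243, max element order = 27


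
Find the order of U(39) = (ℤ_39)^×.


U(n) is the group of units mod n; |U(n)| = φ(n)
|U(39)| = φ(39) = 24

|U(39) = (ℤ_39)^×| = 24


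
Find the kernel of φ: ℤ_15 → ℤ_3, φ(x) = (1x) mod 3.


Kernel = preimage of identity
ker(φ) = {x ∈ ℤ_15 : 1x ≡ 0 (mod 3)}. Since 3 | 15, φ is well-defined. The kernel is the cyclic subgroup ⟨3⟩ of ℤ_15 (order 5), i.e. {0, 3, 6, 9, 12}

ker(φ) = {0, 3, 6, 9, 12}


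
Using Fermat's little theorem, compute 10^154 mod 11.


Fermat's little theorem: if p is prime and gcd(a,p)=1, then a^(p-1) ≡ 1 (mod p)
p = 11 is prime, gcd(10,11) = 1
Reduce exponent: 154 mod 10 = 4
So 10^154 ≡ 10^4 (mod 11)
10^4 mod 11 = 1

10^154 ≡ 1 (mod 11)


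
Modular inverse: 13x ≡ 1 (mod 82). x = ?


Use the extended Euclidean algorithm to write 1 = 13·s + 82·t; then s mod 82 is the inverse.
Euclidean algorithm:
  13 = 0·82 + 13
  82 = 6·13 + 4
  13 = 3·4 + 1
  4 = 4·1 + 0
gcd(13,82) = 1
Back-substitution gives: 13·(19) + 82·(-3) = 1
So 13⁻¹ ≡ 19 ≡ 19 (mod 82)
Check: 13 × 19 = 247 ≡ 1 (mod 82) ✓

13⁻¹ ≡ 19 (mod 82)


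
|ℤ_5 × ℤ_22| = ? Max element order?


|ℤ_5 × ℤ_22| = 5 × 22 = 110
Max element order = lcm(5,22) = 110
Cyclic? Yes (gcd=1)

|ℤ_5×ℤ_22| = 110, max element order = 110


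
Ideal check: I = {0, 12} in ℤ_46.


Check ideal conditions for I = {0, 12} in ℤ_46:
(1) I is an additive subgroup? No
(2) For r ∈ ℤ_46 and a ∈ I: r·a ∈ I? No  [counterexample: r=2, a=12, r·a mod 46 = 24 ∉ I]

No, I is not an ideal of ℤ_46


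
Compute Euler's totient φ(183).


Factor n: 183 = 3 × 61
φ(n) = n · ∏(1 - 1/p) over distinct primes p | n
φ(183) = 183 · (1 - 1/3) · (1 - 1/61) = 120

φ(183) = 120


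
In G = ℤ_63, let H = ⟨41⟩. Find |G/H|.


|⟨41⟩| = n / gcd(41, 63) = 63 / 1 = 63
H is normal (ℤ_63 is abelian).
|G/H| = |G| / |H| = 63 / 63 = 1

|G/H| = 1


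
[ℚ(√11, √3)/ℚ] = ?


[ℚ(√11,√3):ℚ] = [ℚ(√11,√3):ℚ(√11)]·[ℚ(√11):ℚ] = 2·2 = 4

[ℚ(√11, √3)/ℚ] = 4


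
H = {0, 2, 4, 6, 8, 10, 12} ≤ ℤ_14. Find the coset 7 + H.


7 + H = {7 + h (mod 14) : h ∈ H}
7+0=7, 7+2=9, 7+4=11, 7+6=13, 7+8=1, 7+10=3, 7+12=5
7 + H = {1, 3, 5, 7, 9, 11, 13} = 1 + H

7 + H = {1, 3, 5, 7, 9, 11, 13}


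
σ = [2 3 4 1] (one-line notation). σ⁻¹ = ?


To find σ⁻¹, swap domain and range:
σ(1) = 2 → σ⁻¹(2) = 1
σ(2) = 3 → σ⁻¹(3) = 2
σ(3) = 4 → σ⁻¹(4) = 3
σ(4) = 1 → σ⁻¹(1) = 4

σ⁻¹ = [4 1 2 3]


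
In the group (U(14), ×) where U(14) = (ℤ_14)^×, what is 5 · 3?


Operation: multiplication mod 14
5 · 3 = (a × b) mod 14 with a = 5, b = 3

5 · 3 = 1


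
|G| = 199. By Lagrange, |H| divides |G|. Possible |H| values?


Lagrange's theorem: |H| divides |G|
|G| = 199
Divisors of 199: 1, 199

Possible subgroup orders: {1, 199}


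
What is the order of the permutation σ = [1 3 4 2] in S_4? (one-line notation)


Cycle decomposition: (2 3 4)
Cycle lengths: 3
Order = lcm(3) = 3

ord(σ) = 3


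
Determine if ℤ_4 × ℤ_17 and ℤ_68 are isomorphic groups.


Comparing ℤ_4 × ℤ_17 and ℤ_68:
gcd(4,17) = 1, so ℤ_4 × ℤ_17 ≅ ℤ_68 (CRT)

Yes, ℤ_4 × ℤ_17 ≅ ℤ_68


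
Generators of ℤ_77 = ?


g generates ℤ_n iff gcd(g,n) = 1
Prime factors of 77: 7, 11
Generators are g ∈ {1,...,76} not divisible by any of these primes.
Generators: {1, 2, 3, 4, 5, 6, 8, 9, 10, 12, 13, 15, 16, 17, 18, 19, 20, 23, 24, 25, 26, 27, 29, 30, 31, 32, 34, 36, 37, 38, 39, 40, 41, 43, 45, 46, 47, 48, 50, 51, 52, 53, 54, 57, 58, 59, 60, 61, 62, 64, 65, 67, 68, 69, 71, 72, 73, 74, 75, 76}
Number of generators = φ(77) = 60

Generators of ℤ_77 = {1, 2, 3, 4, 5, 6, 8, 9, 10, 12, 13, 15, 16, 17, 18, 19, 20, 23, 24, 25, 26, 27, 29, 30, 31, 32, 34, 36, 37, 38, 39, 40, 41, 43, 45, 46, 47, 48, 50, 51, 52, 53, 54, 57, 58, 59, 60, 61, 62, 64, 65, 67, 68, 69, 71, 72, 73, 74, 75, 76}


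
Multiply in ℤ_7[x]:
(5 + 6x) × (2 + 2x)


Expand and collect like terms; reduce coefficients mod 7:
x^0: 5·2 = 10 ≡ 3 (mod 7)
x^1: 5·2 + 6·2 = 22 ≡ 1 (mod 7)
x^2: 6·2 = 12 ≡ 5 (mod 7)
Result: 3 + x + 5x^2

f · g = 3 + x + 5x^2


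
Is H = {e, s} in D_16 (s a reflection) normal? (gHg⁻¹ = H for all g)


H = {e, s} in D_16 (s a reflection)
r·s·r⁻¹ = sr⁻² ≠ s for n ≥ 3, so {e, s} is not closed under conjugation

No, not a normal subgroup


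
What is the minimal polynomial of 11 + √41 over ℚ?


Let α = 11 + √41. Then α - 11 = √41, so (α - 11)² = 41, giving α² - 22α + 80 = 0. Degree 2 and α ∉ ℚ, so this is the minimal polynomial.

Minimal polynomial: x² - 22x + 80


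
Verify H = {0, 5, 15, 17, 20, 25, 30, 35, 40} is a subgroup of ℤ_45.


Subgroup test for H = {0, 5, 15, 17, 20, 25, 30, 35, 40} in (ℤ_45, +):
(1) 0 ∈ H? Yes
(2) Closure: for all a,b ∈ H, (a+b) mod 45 ∈ H? No  [counterexample: 5 + 5 = 10 ∉ H]
(3) Inverses: for all a ∈ H, -a mod 45 ∈ H? No

No, H is not a subgroup of ℤ_45


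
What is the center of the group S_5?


Z(G) = {g ∈ G | gx = xg for all x ∈ G}
S_n is non-abelian for n ≥ 3; Z(S_5) is trivial

Z(S_5) = {e}


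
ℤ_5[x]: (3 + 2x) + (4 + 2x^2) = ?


Add coefficients mod 5:
x^0: 3 + 4 = 2 (mod 5)
x^1: 2 + 0 = 2 (mod 5)
x^2: 0 + 2 = 2 (mod 5)
Result: 2 + 2x + 2x^2

f + g = 2 + 2x + 2x^2


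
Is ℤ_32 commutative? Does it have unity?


ℤ_32 is a commutative ring with unity 1; 32 = 2×16 is composite, so 2·16 ≡ 0 gives zero divisors (not an integral domain)
Commutative: Yes
Integral domain: No
Has unity: Yes

ℤ_32: Commutative=Yes, Unity=Yes


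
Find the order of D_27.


|D_n| = 2n (n rotations and n reflections)
|D_27| = 2×27 = 54

|D_27| = 54


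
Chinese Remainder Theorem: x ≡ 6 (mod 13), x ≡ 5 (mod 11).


m₁ = 13, m₂ = 11, gcd = 1, so CRT applies. M = m₁·m₂ = 143
Let M₁ = M/m₁ = 11, M₂ = M/m₂ = 13
Find y₁ ≡ M₁⁻¹ (mod m₁): 11⁻¹ ≡ 6 (mod 13)
Find y₂ ≡ M₂⁻¹ (mod m₂): 13⁻¹ ≡ 6 (mod 11)
x = a₁·M₁·y₁ + a₂·M₂·y₂ = 6·11·6 + 5·13·6 = 786
Reduce mod 143: x ≡ 71
Check: 71 mod 13 = 6 ✓, 71 mod 11 = 5 ✓

x ≡ 71 (mod 143)


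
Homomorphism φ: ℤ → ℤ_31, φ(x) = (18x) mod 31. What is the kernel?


Kernel = preimage of identity
ker(φ) = {x ∈ ℤ : 18x ≡ 0 (mod 31)}. gcd(18,31) = 1, so 18x ≡ 0 (mod 31) ⟺ x ≡ 0 (mod 31/1 = 31). Hence ker(φ) = 31ℤ

ker(φ) = 31ℤ


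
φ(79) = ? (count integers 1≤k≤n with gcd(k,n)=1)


Factor n: 79 = 79
φ(n) = n · ∏(1 - 1/p) over distinct primes p | n
φ(79) = 79 · (1 - 1/79) = 78

φ(79) = 78


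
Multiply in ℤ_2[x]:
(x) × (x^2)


Expand and collect like terms; reduce coefficients mod 2:
x^0: 0·0 = 0 ≡ 0 (mod 2)
x^1: 0·0 + 1·0 = 0 ≡ 0 (mod 2)
x^2: 0·1 + 1·0 = 0 ≡ 0 (mod 2)
x^3: 1·1 = 1 ≡ 1 (mod 2)
Result: x^3

f · g = x^3


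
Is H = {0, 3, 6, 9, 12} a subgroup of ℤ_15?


Subgroup test for H = {0, 3, 6, 9, 12} in (ℤ_15, +):
(1) 0 ∈ H? Yes
(2) Closure: for all a,b ∈ H, (a+b) mod 15 ∈ H? Yes
(3) Inverses: for all a ∈ H, -a mod 15 ∈ H? Yes

Yes, H is a subgroup of ℤ_15


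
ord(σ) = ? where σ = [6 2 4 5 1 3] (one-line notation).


Cycle decomposition: (1 6 3 4 5)
Cycle lengths: 5
Order = lcm(5) = 5

ord(σ) = 5


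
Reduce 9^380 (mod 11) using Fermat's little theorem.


Fermat's little theorem: if p is prime and gcd(a,p)=1, then a^(p-1) ≡ 1 (mod p)
p = 11 is prime, gcd(9,11) = 1
Reduce exponent: 380 mod 10 = 0
So 9^380 ≡ 9^0 (mod 11)
9^0 = 1

9^380 ≡ 1 (mod 11)


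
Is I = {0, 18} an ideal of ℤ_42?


Check ideal conditions for I = {0, 18} in ℤ_42:
(1) I is an additive subgroup? No
(2) For r ∈ ℤ_42 and a ∈ I: r·a ∈ I? No  [counterexample: r=2, a=18, r·a mod 42 = 36 ∉ I]

No, I is not an ideal of ℤ_42


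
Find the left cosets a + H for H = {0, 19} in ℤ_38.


H = {0, 19}, |H| = 2
Number of cosets = |G|/|H| = 38/2 = 19
0 + H = {0, 19}
1 + H = {1, 20}
2 + H = {2, 21}
3 + H = {3, 22}
4 + H = {4, 23}
5 + H = {5, 24}
6 + H = {6, 25}
7 + H = {7, 26}
8 + H = {8, 27}
9 + H = {9, 28}
10 + H = {10, 29}
11 + H = {11, 30}
12 + H = {12, 31}
13 + H = {13, 32}
14 + H = {14, 33}
15 + H = {15, 34}
16 + H = {16, 35}
17 + H = {17, 36}
18 + H = {18, 37}

Cosets: 0+H={0,19}; 1+H={1,20}; 2+H={2,21}; 3+H={3,22}; 4+H={4,23}; 5+H={5,24}; 6+H={6,25}; 7+H={7,26}; 8+H={8,27}; 9+H={9,28}; 10+H={10,29}; 11+H={11,30}; 12+H={12,31}; 13+H={13,32}; 14+H={14,33}; 15+H={15,34}; 16+H={16,35}; 17+H={17,36}; 18+H={18,37}


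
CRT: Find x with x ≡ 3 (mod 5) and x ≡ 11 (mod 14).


m₁ = 5, m₂ = 14, gcd = 1, so CRT applies. M = m₁·m₂ = 70
Let M₁ = M/m₁ = 14, M₂ = M/m₂ = 5
Find y₁ ≡ M₁⁻¹ (mod m₁): 14⁻¹ ≡ 4 (mod 5)
Find y₂ ≡ M₂⁻¹ (mod m₂): 5⁻¹ ≡ 3 (mod 14)
x = a₁·M₁·y₁ + a₂·M₂·y₂ = 3·14·4 + 11·5·3 = 333
Reduce mod 70: x ≡ 53
Check: 53 mod 5 = 3 ✓, 53 mod 14 = 11 ✓

x ≡ 53 (mod 70)


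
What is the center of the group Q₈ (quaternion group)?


Z(G) = {g ∈ G | gx = xg for all x ∈ G}
In Q₈ = {±1, ±i, ±j, ±k}, only ±1 commute with every element

Z(Q₈ (quaternion group)) = {1, -1}


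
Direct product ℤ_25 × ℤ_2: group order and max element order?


|ℤ_25 × ℤ_2| = 25 × 2 = 50
Max element order = lcm(25,2) = 50
Cyclic? Yes (gcd=1)

|ℤ_25×ℤ_2| = 50, max element order = 50


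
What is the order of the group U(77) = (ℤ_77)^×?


U(n) is the group of units mod n; |U(n)| = φ(n)
|U(77)| = φ(77) = 60

|U(77) = (ℤ_77)^×| = 60


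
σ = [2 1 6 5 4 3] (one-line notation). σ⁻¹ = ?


To find σ⁻¹, swap domain and range:
σ(1) = 2 → σ⁻¹(2) = 1
σ(2) = 1 → σ⁻¹(1) = 2
σ(3) = 6 → σ⁻¹(6) = 3
σ(4) = 5 → σ⁻¹(5) = 4
σ(5) = 4 → σ⁻¹(4) = 5
σ(6) = 3 → σ⁻¹(3) = 6

σ⁻¹ = [2 1 6 5 4 3]


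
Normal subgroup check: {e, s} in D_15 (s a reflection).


H = {e, s} in D_15 (s a reflection)
r·s·r⁻¹ = sr⁻² ≠ s for n ≥ 3, so {e, s} is not closed under conjugation

No, not a normal subgroup


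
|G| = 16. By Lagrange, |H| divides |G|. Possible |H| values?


Lagrange's theorem: |H| divides |G|
|G| = 16
Divisors of 16: 1, 2, 4, 8, 16

Possible subgroup orders: {1, 2, 4, 8, 16}


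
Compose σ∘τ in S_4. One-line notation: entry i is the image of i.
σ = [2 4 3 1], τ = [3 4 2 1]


σ∘τ: apply τ first, then σ
1 →τ 3 →σ 3
2 →τ 4 →σ 1
3 →τ 2 →σ 4
4 →τ 1 →σ 2

σ∘τ = [3 1 4 2]


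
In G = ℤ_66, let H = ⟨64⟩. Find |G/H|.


|⟨64⟩| = n / gcd(64, 66) = 66 / 2 = 33
H is normal (ℤ_66 is abelian).
|G/H| = |G| / |H| = 66 / 33 = 2

|G/H| = 2


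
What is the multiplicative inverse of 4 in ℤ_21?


Use the extended Euclidean algorithm to write 1 = 4·s + 21·t; then s mod 21 is the inverse.
Euclidean algorithm:
  4 = 0·21 + 4
  21 = 5·4 + 1
  4 = 4·1 + 0
gcd(4,21) = 1
Back-substitution gives: 4·(-5) + 21·(1) = 1
So 4⁻¹ ≡ -5 ≡ 16 (mod 21)
Check: 4 × 16 = 64 ≡ 1 (mod 21) ✓

4⁻¹ ≡ 16 (mod 21)


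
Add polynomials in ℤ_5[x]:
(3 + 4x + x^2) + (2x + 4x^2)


Add coefficients mod 5:
x^0: 3 + 0 = 3 (mod 5)
x^1: 4 + 2 = 1 (mod 5)
x^2: 1 + 4 = 0 (mod 5)
Result: 3 + x

f + g = 3 + x


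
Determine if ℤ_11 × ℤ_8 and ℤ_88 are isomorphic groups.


Comparing ℤ_11 × ℤ_8 and ℤ_88:
gcd(11,8) = 1, so ℤ_11 × ℤ_8 ≅ ℤ_88 (CRT)

Yes, ℤ_11 × ℤ_8 ≅ ℤ_88


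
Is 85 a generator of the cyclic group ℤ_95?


g generates ℤ_n iff gcd(g, n) = 1
gcd(85, 95) = 5
Since gcd = 5 ≠ 1, ⟨85⟩ has order 19 < 95, so 85 is not a generator.

No, 85 does not generate ℤ_95


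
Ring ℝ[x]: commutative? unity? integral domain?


Polynomial ring over ℝ (an integral domain) is a commutative integral domain with unity 1
Commutative: Yes
Integral domain: Yes
Has unity: Yes

ℝ[x]: Commutative=Yes, Unity=Yes


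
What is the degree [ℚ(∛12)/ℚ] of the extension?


∛12 has minimal polynomial x³ - 12 (irreducible over ℚ since 12 is not a perfect cube)

[ℚ(∛12)/ℚ] = 3


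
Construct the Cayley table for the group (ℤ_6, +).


Elements: {0, 1, 2, 3, 4, 5}
Operation: addition mod 6
Entry (a, b) = (a + b) mod 6

Cayley table:
  | 0 | 1 | 2 | 3 | 4 | 5
0 | 0 | 1 | 2 | 3 | 4 | 5
1 | 1 | 2 | 3 | 4 | 5 | 0
2 | 2 | 3 | 4 | 5 | 0 | 1
3 | 3 | 4 | 5 | 0 | 1 | 2
4 | 4 | 5 | 0 | 1 | 2 | 3
5 | 5 | 0 | 1 | 2 | 3 | 4


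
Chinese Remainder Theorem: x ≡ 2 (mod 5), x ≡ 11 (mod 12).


m₁ = 5, m₂ = 12, gcd = 1, so CRT applies. M = m₁·m₂ = 60
Let M₁ = M/m₁ = 12, M₂ = M/m₂ = 5
Find y₁ ≡ M₁⁻¹ (mod m₁): 12⁻¹ ≡ 3 (mod 5)
Find y₂ ≡ M₂⁻¹ (mod m₂): 5⁻¹ ≡ 5 (mod 12)
x = a₁·M₁·y₁ + a₂·M₂·y₂ = 2·12·3 + 11·5·5 = 347
Reduce mod 60: x ≡ 47
Check: 47 mod 5 = 2 ✓, 47 mod 12 = 11 ✓

x ≡ 47 (mod 60)


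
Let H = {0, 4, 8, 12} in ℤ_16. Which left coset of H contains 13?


13 + H = {13 + h (mod 16) : h ∈ H}
13+0=13, 13+4=1, 13+8=5, 13+12=9
13 + H = {1, 5, 9, 13} = 1 + H

13 + H = {1, 5, 9, 13}


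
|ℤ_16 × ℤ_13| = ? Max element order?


|ℤ_16 × ℤ_13| = 16 × 13 = 208
Max element order = lcm(16,13) = 208
Cyclic? Yes (gcd=1)

|ℤ_16×ℤ_13| = 208, max element order = 208


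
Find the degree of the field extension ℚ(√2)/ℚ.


√2 has minimal polynomial x² - 2 (irreducible over ℚ since 2 is squarefree)

[ℚ(√2)/ℚ] = 2


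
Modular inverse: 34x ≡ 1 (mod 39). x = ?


Use the extended Euclidean algorithm to write 1 = 34·s + 39·t; then s mod 39 is the inverse.
Euclidean algorithm:
  34 = 0·39 + 34
  39 = 1·34 + 5
  34 = 6·5 + 4
  5 = 1·4 + 1
  4 = 4·1 + 0
gcd(34,39) = 1
Back-substitution gives: 34·(-8) + 39·(7) = 1
So 34⁻¹ ≡ -8 ≡ 31 (mod 39)
Check: 34 × 31 = 1054 ≡ 1 (mod 39) ✓

34⁻¹ ≡ 31 (mod 39)


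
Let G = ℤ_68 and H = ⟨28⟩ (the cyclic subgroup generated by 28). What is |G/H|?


|⟨28⟩| = n / gcd(28, 68) = 68 / 4 = 17
H is normal (ℤ_68 is abelian).
|G/H| = |G| / |H| = 68 / 17 = 4

|G/H| = 4


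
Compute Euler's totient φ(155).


Factor n: 155 = 5 × 31
φ(n) = n · ∏(1 - 1/p) over distinct primes p | n
φ(155) = 155 · (1 - 1/5) · (1 - 1/31) = 120

φ(155) = 120


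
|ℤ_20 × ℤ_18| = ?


|A × B| = |A| · |B|
|ℤ_20 × ℤ_18| = 20 × 18 = 360

|ℤ_20 × ℤ_18| = 360


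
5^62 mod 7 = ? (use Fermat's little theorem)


Fermat's little theorem: if p is prime and gcd(a,p)=1, then a^(p-1) ≡ 1 (mod p)
p = 7 is prime, gcd(5,7) = 1
Reduce exponent: 62 mod 6 = 2
So 5^62 ≡ 5^2 (mod 7)
5^2 mod 7 = 4

5^62 ≡ 4 (mod 7)


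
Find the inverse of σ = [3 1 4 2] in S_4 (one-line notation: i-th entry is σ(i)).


To find σ⁻¹, swap domain and range:
σ(1) = 3 → σ⁻¹(3) = 1
σ(2) = 1 → σ⁻¹(1) = 2
σ(3) = 4 → σ⁻¹(4) = 3
σ(4) = 2 → σ⁻¹(2) = 4

σ⁻¹ = [2 4 1 3]


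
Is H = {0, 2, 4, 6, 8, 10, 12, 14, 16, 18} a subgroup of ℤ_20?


Subgroup test for H = {0, 2, 4, 6, 8, 10, 12, 14, 16, 18} in (ℤ_20, +):
(1) 0 ∈ H? Yes
(2) Closure: for all a,b ∈ H, (a+b) mod 20 ∈ H? Yes
(3) Inverses: for all a ∈ H, -a mod 20 ∈ H? Yes

Yes, H is a subgroup of ℤ_20


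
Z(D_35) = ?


Z(G) = {g ∈ G | gx = xg for all x ∈ G}
For odd n, Z(D_n) = {e}: no nontrivial rotation commutes with all reflections

Z(D_35) = {e}


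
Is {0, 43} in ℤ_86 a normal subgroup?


H = {0, 43} in ℤ_86
ℤ_86 is abelian; every subgroup of an abelian group is normal

Yes, normal subgroup


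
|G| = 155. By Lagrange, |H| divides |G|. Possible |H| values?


Lagrange's theorem: |H| divides |G|
|G| = 155
Divisors of 155: 1, 5, 31, 155

Possible subgroup orders: {1, 5, 31, 155}


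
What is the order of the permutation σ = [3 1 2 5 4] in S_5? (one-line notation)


Cycle decomposition: (1 3 2) (4 5)
Cycle lengths: 3, 2
Order = lcm(3, 2) = 6

ord(σ) = 6


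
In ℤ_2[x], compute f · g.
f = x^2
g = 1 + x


Expand and collect like terms; reduce coefficients mod 2:
x^0: 0·1 = 0 ≡ 0 (mod 2)
x^1: 0·1 + 0·1 = 0 ≡ 0 (mod 2)
x^2: 0·1 + 1·1 = 1 ≡ 1 (mod 2)
x^3: 1·1 = 1 ≡ 1 (mod 2)
Result: x^2 + x^3

f · g = x^2 + x^3


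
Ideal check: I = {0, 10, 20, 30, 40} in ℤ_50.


Check ideal conditions for I = {0, 10, 20, 30, 40} in ℤ_50:
(1) I is an additive subgroup? Yes
(2) For r ∈ ℤ_50 and a ∈ I: r·a ∈ I? Yes

Yes, I is an ideal of ℤ_50


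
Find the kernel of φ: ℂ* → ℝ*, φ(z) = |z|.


Kernel = preimage of identity
ker(φ) = {z ∈ ℂ* | |z| = 1} = unit circle S¹

ker(φ) = S¹ (unit circle)


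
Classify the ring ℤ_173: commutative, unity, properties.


ℤ_173 is a commutative ring with unity 1; 173 is prime, so ℤ_173 is a field (hence an integral domain)
Commutative: Yes
Integral domain: Yes
Has unity: Yes

ℤ_173: Commutative=Yes, Unity=Yes


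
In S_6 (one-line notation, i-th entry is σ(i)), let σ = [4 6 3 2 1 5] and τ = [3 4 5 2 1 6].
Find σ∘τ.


σ∘τ: apply τ first, then σ
1 →τ 3 →σ 3
2 →τ 4 →σ 2
3 →τ 5 →σ 1
4 →τ 2 →σ 6
5 →τ 1 →σ 4
6 →τ 6 →σ 5

σ∘τ = [3 2 1 6 4 5]


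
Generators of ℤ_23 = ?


g generates ℤ_n iff gcd(g,n) = 1
Prime factors of 23: 23
Generators are g ∈ {1,...,22} not divisible by any of these primes.
Generators: {1, 2, 3, 4, 5, 6, 7, 8, 9, 10, 11, 12, 13, 14, 15, 16, 17, 18, 19, 20, 21, 22}
Number of generators = φ(23) = 22

Generators of ℤ_23 = {1, 2, 3, 4, 5, 6, 7, 8, 9, 10, 11, 12, 13, 14, 15, 16, 17, 18, 19, 20, 21, 22}


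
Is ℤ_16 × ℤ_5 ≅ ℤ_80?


Comparing ℤ_16 × ℤ_5 and ℤ_80:
gcd(16,5) = 1, so ℤ_16 × ℤ_5 ≅ ℤ_80 (CRT)

Yes, ℤ_16 × ℤ_5 ≅ ℤ_80


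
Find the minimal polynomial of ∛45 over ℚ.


∛45 satisfies x³ - 45 = 0, irreducible over ℚ (no rational root; 45 is not a perfect cube)

Minimal polynomial: x³ - 45


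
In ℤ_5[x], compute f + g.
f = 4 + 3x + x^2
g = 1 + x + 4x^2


Add coefficients mod 5:
x^0: 4 + 1 = 0 (mod 5)
x^1: 3 + 1 = 4 (mod 5)
x^2: 1 + 4 = 0 (mod 5)
Result: 4x

f + g = 4x


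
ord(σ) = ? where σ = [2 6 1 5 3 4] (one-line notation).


Cycle decomposition: (1 2 6 4 5 3)
Cycle lengths: 6
Order = lcm(6) = 6

ord(σ) = 6


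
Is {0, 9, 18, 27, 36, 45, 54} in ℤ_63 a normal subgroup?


H = {0, 9, 18, 27, 36, 45, 54} in ℤ_63
ℤ_63 is abelian; every subgroup of an abelian group is normal

Yes, normal subgroup


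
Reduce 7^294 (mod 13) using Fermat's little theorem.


Fermat's little theorem: if p is prime and gcd(a,p)=1, then a^(p-1) ≡ 1 (mod p)
p = 13 is prime, gcd(7,13) = 1
Reduce exponent: 294 mod 12 = 6
So 7^294 ≡ 7^6 (mod 13)
7^6 mod 13 = 12

7^294 ≡ 12 (mod 13)


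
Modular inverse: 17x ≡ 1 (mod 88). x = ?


Use the extended Euclidean algorithm to write 1 = 17·s + 88·t; then s mod 88 is the inverse.
Euclidean algorithm:
  17 = 0·88 + 17
  88 = 5·17 + 3
  17 = 5·3 + 2
  3 = 1·2 + 1
  2 = 2·1 + 0
gcd(17,88) = 1
Back-substitution gives: 17·(-31) + 88·(6) = 1
So 17⁻¹ ≡ -31 ≡ 57 (mod 88)
Check: 17 × 57 = 969 ≡ 1 (mod 88) ✓

17⁻¹ ≡ 57 (mod 88)


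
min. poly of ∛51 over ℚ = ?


∛51 satisfies x³ - 51 = 0, irreducible over ℚ (no rational root; 51 is not a perfect cube)

Minimal polynomial: x³ - 51


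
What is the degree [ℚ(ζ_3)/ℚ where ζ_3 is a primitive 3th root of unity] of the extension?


[ℚ(ζ_n):ℚ] = deg Φ_n(x) = φ(n). Here φ(3) = 2

[ℚ(ζ_3)/ℚ where ζ_3 is a primitive 3th root of unity] = 2


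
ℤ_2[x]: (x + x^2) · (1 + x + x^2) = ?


Expand and collect like terms; reduce coefficients mod 2:
x^0: 0·1 = 0 ≡ 0 (mod 2)
x^1: 0·1 + 1·1 = 1 ≡ 1 (mod 2)
x^2: 0·1 + 1·1 + 1·1 = 2 ≡ 0 (mod 2)
x^3: 1·1 + 1·1 = 2 ≡ 0 (mod 2)
x^4: 1·1 = 1 ≡ 1 (mod 2)
Result: x + x^4

f · g = x + x^4


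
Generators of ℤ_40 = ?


g generates ℤ_n iff gcd(g,n) = 1
Prime factors of 40: 2, 5
Generators are g ∈ {1,...,39} not divisible by any of these primes.
Generators: {1, 3, 7, 9, 11, 13, 17, 19, 21, 23, 27, 29, 31, 33, 37, 39}
Number of generators = φ(40) = 16

Generators of ℤ_40 = {1, 3, 7, 9, 11, 13, 17, 19, 21, 23, 27, 29, 31, 33, 37, 39}


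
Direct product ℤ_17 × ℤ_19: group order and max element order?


|ℤ_17 × ℤ_19| = 17 × 19 = 323
Max element order = lcm(17,19) = 323
Cyclic? Yes (gcd=1)

|ℤ_17×ℤ_19| = 323, max element order = 323


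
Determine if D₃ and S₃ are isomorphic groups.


Comparing D₃ and S₃:
Both are the unique non-abelian group of order 6

Yes, D₃ ≅ S₃


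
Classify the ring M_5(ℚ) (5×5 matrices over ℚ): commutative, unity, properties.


Matrix multiplication is non-commutative for n ≥ 2; the identity matrix I is the unity; singular matrices give zero divisors, so not an integral domain
Commutative: No
Integral domain: No
Has unity: Yes

M_5(ℚ) (5×5 matrices over ℚ): Commutative=No, Unity=Yes


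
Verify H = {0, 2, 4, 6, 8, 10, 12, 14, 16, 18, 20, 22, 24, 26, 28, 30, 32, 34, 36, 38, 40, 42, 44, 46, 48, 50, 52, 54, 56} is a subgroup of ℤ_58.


Subgroup test for H = {0, 2, 4, 6, 8, 10, 12, 14, 16, 18, 20, 22, 24, 26, 28, 30, 32, 34, 36, 38, 40, 42, 44, 46, 48, 50, 52, 54, 56} in (ℤ_58, +):
(1) 0 ∈ H? Yes
(2) Closure: for all a,b ∈ H, (a+b) mod 58 ∈ H? Yes
(3) Inverses: for all a ∈ H, -a mod 58 ∈ H? Yes

Yes, H is a subgroup of ℤ_58


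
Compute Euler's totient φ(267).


Factor n: 267 = 3 × 89
φ(n) = n · ∏(1 - 1/p) over distinct primes p | n
φ(267) = 267 · (1 - 1/3) · (1 - 1/89) = 176

φ(267) = 176


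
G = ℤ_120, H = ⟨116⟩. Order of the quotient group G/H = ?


|⟨116⟩| = n / gcd(116, 120) = 120 / 4 = 30
H is normal (ℤ_120 is abelian).
|G/H| = |G| / |H| = 120 / 30 = 4

|G/H| = 4


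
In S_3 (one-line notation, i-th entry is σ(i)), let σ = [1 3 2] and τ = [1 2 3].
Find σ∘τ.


σ∘τ: apply τ first, then σ
1 →τ 1 →σ 1
2 →τ 2 →σ 3
3 →τ 3 →σ 2

σ∘τ = [1 3 2]


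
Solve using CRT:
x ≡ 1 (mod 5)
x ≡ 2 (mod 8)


m₁ = 5, m₂ = 8, gcd = 1, so CRT applies. M = m₁·m₂ = 40
Let M₁ = M/m₁ = 8, M₂ = M/m₂ = 5
Find y₁ ≡ M₁⁻¹ (mod m₁): 8⁻¹ ≡ 2 (mod 5)
Find y₂ ≡ M₂⁻¹ (mod m₂): 5⁻¹ ≡ 5 (mod 8)
x = a₁·M₁·y₁ + a₂·M₂·y₂ = 1·8·2 + 2·5·5 = 66
Reduce mod 40: x ≡ 26
Check: 26 mod 5 = 1 ✓, 26 mod 8 = 2 ✓

x ≡ 26 (mod 40)


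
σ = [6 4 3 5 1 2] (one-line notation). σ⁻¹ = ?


To find σ⁻¹, swap domain and range:
σ(1) = 6 → σ⁻¹(6) = 1
σ(2) = 4 → σ⁻¹(4) = 2
σ(3) = 3 → σ⁻¹(3) = 3
σ(4) = 5 → σ⁻¹(5) = 4
σ(5) = 1 → σ⁻¹(1) = 5
σ(6) = 2 → σ⁻¹(2) = 6

σ⁻¹ = [5 6 3 2 4 1]


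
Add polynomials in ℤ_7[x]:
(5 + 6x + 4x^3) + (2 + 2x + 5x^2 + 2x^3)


Add coefficients mod 7:
x^0: 5 + 2 = 0 (mod 7)
x^1: 6 + 2 = 1 (mod 7)
x^2: 0 + 5 = 5 (mod 7)
x^3: 4 + 2 = 6 (mod 7)
Result: x + 5x^2 + 6x^3

f + g = x + 5x^2 + 6x^3


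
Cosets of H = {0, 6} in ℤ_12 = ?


H = {0, 6}, |H| = 2
Number of cosets = |G|/|H| = 12/2 = 6
0 + H = {0, 6}
1 + H = {1, 7}
2 + H = {2, 8}
3 + H = {3, 9}
4 + H = {4, 10}
5 + H = {5, 11}

Cosets: 0+H={0,6}; 1+H={1,7}; 2+H={2,8}; 3+H={3,9}; 4+H={4,10}; 5+H={5,11}


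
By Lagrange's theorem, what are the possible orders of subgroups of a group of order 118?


Lagrange's theorem: |H| divides |G|
|G| = 118
Divisors of 118: 1, 2, 59, 118

Possible subgroup orders: {1, 2, 59, 118}


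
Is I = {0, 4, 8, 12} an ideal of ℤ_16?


Check ideal conditions for I = {0, 4, 8, 12} in ℤ_16:
(1) I is an additive subgroup? Yes
(2) For r ∈ ℤ_16 and a ∈ I: r·a ∈ I? Yes

Yes, I is an ideal of ℤ_16


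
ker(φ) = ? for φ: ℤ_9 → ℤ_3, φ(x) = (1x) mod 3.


Kernel = preimage of identity
ker(φ) = {x ∈ ℤ_9 : 1x ≡ 0 (mod 3)}. Since 3 | 9, φ is well-defined. The kernel is the cyclic subgroup ⟨3⟩ of ℤ_9 (order 3), i.e. {0, 3, 6}

ker(φ) = {0, 3, 6}


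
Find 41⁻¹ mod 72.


Use the extended Euclidean algorithm to write 1 = 41·s + 72·t; then s mod 72 is the inverse.
Euclidean algorithm:
  41 = 0·72 + 41
  72 = 1·41 + 31
  41 = 1·31 + 10
  31 = 3·10 + 1
  10 = 10·1 + 0
gcd(41,72) = 1
Back-substitution gives: 41·(-7) + 72·(4) = 1
So 41⁻¹ ≡ -7 ≡ 65 (mod 72)
Check: 41 × 65 = 2665 ≡ 1 (mod 72) ✓

41⁻¹ ≡ 65 (mod 72)


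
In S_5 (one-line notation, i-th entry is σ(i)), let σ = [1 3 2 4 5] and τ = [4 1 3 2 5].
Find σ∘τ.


σ∘τ: apply τ first, then σ
1 →τ 4 →σ 4
2 →τ 1 →σ 1
3 →τ 3 →σ 2
4 →τ 2 →σ 3
5 →τ 5 →σ 5

σ∘τ = [4 1 2 3 5]


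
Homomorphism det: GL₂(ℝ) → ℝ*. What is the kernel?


Kernel = preimage of identity
ker(det) = {A | det(A) = 1} = SL₂(ℝ)

ker(det) = SL₂(ℝ)


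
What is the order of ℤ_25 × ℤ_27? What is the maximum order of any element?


|ℤ_25 × ℤ_27| = 25 × 27 = 675
Max element order = lcm(25,27) = 675
Cyclic? Yes (gcd=1)

|ℤ_25×ℤ_27| = 675, max element order = 675


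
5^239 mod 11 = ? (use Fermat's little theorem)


Fermat's little theorem: if p is prime and gcd(a,p)=1, then a^(p-1) ≡ 1 (mod p)
p = 11 is prime, gcd(5,11) = 1
Reduce exponent: 239 mod 10 = 9
So 5^239 ≡ 5^9 (mod 11)
5^9 mod 11 = 9

5^239 ≡ 9 (mod 11)


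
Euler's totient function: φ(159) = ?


Factor n: 159 = 3 × 53
φ(n) = n · ∏(1 - 1/p) over distinct primes p | n
φ(159) = 159 · (1 - 1/3) · (1 - 1/53) = 104

φ(159) = 104


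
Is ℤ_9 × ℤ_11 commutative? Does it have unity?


Direct product ring; commutative with unity (1,1); but (1,0)·(0,1) = (0,0) gives zero divisors, so not an integral domain
Commutative: Yes
Integral domain: No
Has unity: Yes

ℤ_9 × ℤ_11: Commutative=Yes, Unity=Yes


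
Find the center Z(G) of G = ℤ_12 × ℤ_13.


Z(G) = {g ∈ G | gx = xg for all x ∈ G}
Direct product of abelian groups is abelian, so Z(G) = G

Z(ℤ_12 × ℤ_13) = ℤ_12 × ℤ_13
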